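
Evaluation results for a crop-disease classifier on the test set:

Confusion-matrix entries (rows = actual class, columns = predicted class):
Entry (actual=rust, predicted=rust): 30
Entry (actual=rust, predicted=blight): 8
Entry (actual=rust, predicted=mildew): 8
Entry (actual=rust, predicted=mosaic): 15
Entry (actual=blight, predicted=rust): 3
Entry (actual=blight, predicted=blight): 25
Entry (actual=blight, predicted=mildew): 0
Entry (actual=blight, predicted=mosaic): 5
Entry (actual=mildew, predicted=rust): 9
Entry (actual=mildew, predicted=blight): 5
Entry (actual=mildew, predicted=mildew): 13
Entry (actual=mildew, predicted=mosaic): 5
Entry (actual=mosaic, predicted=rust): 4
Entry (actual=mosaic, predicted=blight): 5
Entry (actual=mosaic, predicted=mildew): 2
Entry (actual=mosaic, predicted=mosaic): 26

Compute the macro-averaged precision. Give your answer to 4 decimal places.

0.5771

Per-class precision (TP/(TP+FP)):
  rust: TP=30, FP=3+9+4=16 → 30/46 = 0.65217
  blight: TP=25, FP=8+5+5=18 → 25/43 = 0.58140
  mildew: TP=13, FP=8+0+2=10 → 13/23 = 0.56522
  mosaic: TP=26, FP=15+5+5=25 → 26/51 = 0.50980
Macro-precision = mean = (0.65217 + 0.58140 + 0.56522 + 0.50980) / 4 = 0.5771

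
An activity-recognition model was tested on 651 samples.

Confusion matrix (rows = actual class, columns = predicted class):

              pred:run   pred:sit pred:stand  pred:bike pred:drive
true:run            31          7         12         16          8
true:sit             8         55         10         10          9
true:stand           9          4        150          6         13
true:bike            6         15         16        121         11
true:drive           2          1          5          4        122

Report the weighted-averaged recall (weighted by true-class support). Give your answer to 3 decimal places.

0.736

Per-class recall (TP/(TP+FN)):
  run: TP=31, FN=7+12+16+8=43 → 31/74 = 0.4189
  sit: TP=55, FN=8+10+10+9=37 → 55/92 = 0.5978
  stand: TP=150, FN=9+4+6+13=32 → 150/182 = 0.8242
  bike: TP=121, FN=6+15+16+11=48 → 121/169 = 0.7160
  drive: TP=122, FN=2+1+5+4=12 → 122/134 = 0.9104
Weighted-recall = Σ (supportᵢ/N)·recallᵢ with N=651: (74/651)·0.4189 + (92/651)·0.5978 + (182/651)·0.8242 + (169/651)·0.7160 + (134/651)·0.9104 = 0.736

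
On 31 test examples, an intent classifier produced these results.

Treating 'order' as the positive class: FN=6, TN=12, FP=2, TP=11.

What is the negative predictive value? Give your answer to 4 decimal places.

0.6667

NPV = TN/(TN+FN) = 12/(12+6) = 0.6667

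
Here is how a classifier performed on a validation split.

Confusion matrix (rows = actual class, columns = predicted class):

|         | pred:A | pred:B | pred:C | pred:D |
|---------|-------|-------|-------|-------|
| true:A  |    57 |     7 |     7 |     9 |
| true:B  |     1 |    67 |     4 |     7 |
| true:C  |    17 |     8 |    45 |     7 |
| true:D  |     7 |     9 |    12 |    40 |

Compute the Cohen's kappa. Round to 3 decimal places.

0.582

Observed agreement pₒ = trace/N = 209/304 = 0.6875
Expected agreement pₑ = Σ (rowᵢ·colᵢ)/N² = (80·82 + 79·91 + 77·68 + 68·63)/304² = 0.2518
κ = (pₒ − pₑ)/(1 − pₑ) = (0.6875 − 0.2518)/(1 − 0.2518) = 0.582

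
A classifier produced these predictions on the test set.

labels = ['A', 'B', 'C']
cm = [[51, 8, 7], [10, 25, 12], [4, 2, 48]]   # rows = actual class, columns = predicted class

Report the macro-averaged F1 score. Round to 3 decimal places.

Per-class F1 score (2·TP/(2·TP+FP+FN)):
  A: TP=51, FP=10+4=14, FN=8+7=15 → 102/131 = 0.7786
  B: TP=25, FP=8+2=10, FN=10+12=22 → 50/82 = 0.6098
  C: TP=48, FP=7+12=19, FN=4+2=6 → 96/121 = 0.7934
Macro-F1 score = mean = (0.7786 + 0.6098 + 0.7934) / 3 = 0.727

0.727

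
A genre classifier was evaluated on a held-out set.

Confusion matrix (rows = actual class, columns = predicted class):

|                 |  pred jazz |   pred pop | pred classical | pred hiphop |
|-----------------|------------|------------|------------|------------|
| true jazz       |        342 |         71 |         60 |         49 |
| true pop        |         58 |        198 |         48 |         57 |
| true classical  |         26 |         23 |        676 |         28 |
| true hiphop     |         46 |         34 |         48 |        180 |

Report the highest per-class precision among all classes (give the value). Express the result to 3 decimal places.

Per-class precision (TP/(TP+FP)):
  jazz: TP=342, FP=58+26+46=130 → 342/472 = 0.7246
  pop: TP=198, FP=71+23+34=128 → 198/326 = 0.6074
  classical: TP=676, FP=60+48+48=156 → 676/832 = 0.8125
  hiphop: TP=180, FP=49+57+28=134 → 180/314 = 0.5732
Highest is class 'classical' with precision = 0.813.

0.813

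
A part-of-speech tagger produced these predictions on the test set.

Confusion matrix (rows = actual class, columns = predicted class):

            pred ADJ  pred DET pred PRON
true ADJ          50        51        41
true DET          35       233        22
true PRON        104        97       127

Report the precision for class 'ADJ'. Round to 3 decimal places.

0.265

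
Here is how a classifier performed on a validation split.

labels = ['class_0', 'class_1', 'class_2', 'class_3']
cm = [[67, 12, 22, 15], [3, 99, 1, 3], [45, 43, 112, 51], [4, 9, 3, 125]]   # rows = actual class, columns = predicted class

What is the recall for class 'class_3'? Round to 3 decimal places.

0.887

Treat 'class_3' as positive and all other classes as negative.
recall = TP/(TP+FN).
class_3: TP=125, FN=4+9+3=16 → 125/141 = 0.8865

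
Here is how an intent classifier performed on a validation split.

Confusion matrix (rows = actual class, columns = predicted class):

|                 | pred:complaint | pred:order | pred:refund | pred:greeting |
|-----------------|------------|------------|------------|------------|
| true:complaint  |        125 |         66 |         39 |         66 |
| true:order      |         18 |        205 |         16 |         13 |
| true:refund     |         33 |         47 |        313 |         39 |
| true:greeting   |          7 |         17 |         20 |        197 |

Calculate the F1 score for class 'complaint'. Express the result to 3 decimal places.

F1 score = 2·TP/(2·TP+FP+FN).
complaint: TP=125, FP=18+33+7=58, FN=66+39+66=171 → 250/479 = 0.5219

0.522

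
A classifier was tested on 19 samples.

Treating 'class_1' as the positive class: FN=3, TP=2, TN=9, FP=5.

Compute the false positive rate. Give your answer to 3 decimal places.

FPR = FP/(FP+TN) = 5/(5+9) = 0.357

0.357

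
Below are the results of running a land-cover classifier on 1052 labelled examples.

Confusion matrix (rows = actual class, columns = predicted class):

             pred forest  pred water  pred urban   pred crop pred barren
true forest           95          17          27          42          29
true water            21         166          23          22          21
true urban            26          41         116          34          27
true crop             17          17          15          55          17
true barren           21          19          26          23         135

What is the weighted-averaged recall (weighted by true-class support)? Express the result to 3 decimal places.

0.539

Per-class recall (TP/(TP+FN)):
  forest: TP=95, FN=17+27+42+29=115 → 95/210 = 0.4524
  water: TP=166, FN=21+23+22+21=87 → 166/253 = 0.6561
  urban: TP=116, FN=26+41+34+27=128 → 116/244 = 0.4754
  crop: TP=55, FN=17+17+15+17=66 → 55/121 = 0.4545
  barren: TP=135, FN=21+19+26+23=89 → 135/224 = 0.6027
Weighted-recall = Σ (supportᵢ/N)·recallᵢ with N=1052: (210/1052)·0.4524 + (253/1052)·0.6561 + (244/1052)·0.4754 + (121/1052)·0.4545 + (224/1052)·0.6027 = 0.539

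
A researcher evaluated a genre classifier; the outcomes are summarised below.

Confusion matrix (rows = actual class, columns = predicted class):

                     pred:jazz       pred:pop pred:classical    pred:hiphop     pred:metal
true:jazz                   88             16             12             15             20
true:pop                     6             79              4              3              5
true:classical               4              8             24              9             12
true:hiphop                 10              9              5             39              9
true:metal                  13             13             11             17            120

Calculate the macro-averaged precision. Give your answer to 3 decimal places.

0.596

Per-class precision (TP/(TP+FP)):
  jazz: TP=88, FP=6+4+10+13=33 → 88/121 = 0.7273
  pop: TP=79, FP=16+8+9+13=46 → 79/125 = 0.6320
  classical: TP=24, FP=12+4+5+11=32 → 24/56 = 0.4286
  hiphop: TP=39, FP=15+3+9+17=44 → 39/83 = 0.4699
  metal: TP=120, FP=20+5+12+9=46 → 120/166 = 0.7229
Macro-precision = mean = (0.7273 + 0.6320 + 0.4286 + 0.4699 + 0.7229) / 5 = 0.596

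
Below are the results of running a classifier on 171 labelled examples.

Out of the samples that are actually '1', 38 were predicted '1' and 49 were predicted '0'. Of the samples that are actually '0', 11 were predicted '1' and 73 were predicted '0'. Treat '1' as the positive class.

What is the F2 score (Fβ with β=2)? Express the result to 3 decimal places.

0.479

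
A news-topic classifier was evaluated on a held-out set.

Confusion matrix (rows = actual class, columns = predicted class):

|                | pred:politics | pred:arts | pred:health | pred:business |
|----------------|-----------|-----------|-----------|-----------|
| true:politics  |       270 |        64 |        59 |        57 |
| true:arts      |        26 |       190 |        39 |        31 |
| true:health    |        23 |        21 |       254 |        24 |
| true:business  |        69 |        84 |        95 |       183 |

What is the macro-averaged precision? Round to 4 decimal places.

0.6034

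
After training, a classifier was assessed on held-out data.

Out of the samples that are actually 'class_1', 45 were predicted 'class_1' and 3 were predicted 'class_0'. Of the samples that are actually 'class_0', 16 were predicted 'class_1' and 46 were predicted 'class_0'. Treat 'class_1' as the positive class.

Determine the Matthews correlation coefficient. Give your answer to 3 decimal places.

MCC = (TP·TN − FP·FN) / √((TP+FP)(TP+FN)(TN+FP)(TN+FN))
Numerator = 45·46 − 16·3 = 2022
Denominator = √(61·48·62·49) = √8895264 = 2982.4929
MCC = 2022 / 2982.4929 = 0.678

0.678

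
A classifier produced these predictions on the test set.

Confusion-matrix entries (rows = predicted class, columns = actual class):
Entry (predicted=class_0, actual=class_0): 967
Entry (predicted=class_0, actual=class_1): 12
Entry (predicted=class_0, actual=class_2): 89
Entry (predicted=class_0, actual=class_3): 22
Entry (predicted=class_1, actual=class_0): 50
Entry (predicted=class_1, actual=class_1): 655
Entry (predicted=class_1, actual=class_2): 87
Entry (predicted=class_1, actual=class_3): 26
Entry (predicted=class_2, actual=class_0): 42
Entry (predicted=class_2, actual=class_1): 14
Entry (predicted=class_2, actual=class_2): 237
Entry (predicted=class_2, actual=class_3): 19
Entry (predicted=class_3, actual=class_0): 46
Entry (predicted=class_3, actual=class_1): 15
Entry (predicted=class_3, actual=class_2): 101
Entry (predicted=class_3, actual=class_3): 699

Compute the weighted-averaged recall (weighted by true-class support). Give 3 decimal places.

0.830

Per-class recall (TP/(TP+FN)):
  class_0: TP=967, FN=50+42+46=138 → 967/1105 = 0.8751
  class_1: TP=655, FN=12+14+15=41 → 655/696 = 0.9411
  class_2: TP=237, FN=89+87+101=277 → 237/514 = 0.4611
  class_3: TP=699, FN=22+26+19=67 → 699/766 = 0.9125
Weighted-recall = Σ (supportᵢ/N)·recallᵢ with N=3081: (1105/3081)·0.8751 + (696/3081)·0.9411 + (514/3081)·0.4611 + (766/3081)·0.9125 = 0.830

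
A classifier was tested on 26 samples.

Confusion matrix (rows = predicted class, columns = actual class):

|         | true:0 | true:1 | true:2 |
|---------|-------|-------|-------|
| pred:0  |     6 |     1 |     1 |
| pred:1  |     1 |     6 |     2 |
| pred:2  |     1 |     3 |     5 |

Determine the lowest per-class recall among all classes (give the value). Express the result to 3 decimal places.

Per-class recall (TP/(TP+FN)):
  0: TP=6, FN=1+1=2 → 6/8 = 0.7500
  1: TP=6, FN=1+3=4 → 6/10 = 0.6000
  2: TP=5, FN=1+2=3 → 5/8 = 0.6250
Lowest is class '1' with recall = 0.600.

0.600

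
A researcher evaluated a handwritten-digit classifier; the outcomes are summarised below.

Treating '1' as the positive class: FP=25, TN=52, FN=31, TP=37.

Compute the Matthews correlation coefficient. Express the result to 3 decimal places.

MCC = (TP·TN − FP·FN) / √((TP+FP)(TP+FN)(TN+FP)(TN+FN))
Numerator = 37·52 − 25·31 = 1149
Denominator = √(62·68·77·83) = √26944456 = 5190.8049
MCC = 1149 / 5190.8049 = 0.221

0.221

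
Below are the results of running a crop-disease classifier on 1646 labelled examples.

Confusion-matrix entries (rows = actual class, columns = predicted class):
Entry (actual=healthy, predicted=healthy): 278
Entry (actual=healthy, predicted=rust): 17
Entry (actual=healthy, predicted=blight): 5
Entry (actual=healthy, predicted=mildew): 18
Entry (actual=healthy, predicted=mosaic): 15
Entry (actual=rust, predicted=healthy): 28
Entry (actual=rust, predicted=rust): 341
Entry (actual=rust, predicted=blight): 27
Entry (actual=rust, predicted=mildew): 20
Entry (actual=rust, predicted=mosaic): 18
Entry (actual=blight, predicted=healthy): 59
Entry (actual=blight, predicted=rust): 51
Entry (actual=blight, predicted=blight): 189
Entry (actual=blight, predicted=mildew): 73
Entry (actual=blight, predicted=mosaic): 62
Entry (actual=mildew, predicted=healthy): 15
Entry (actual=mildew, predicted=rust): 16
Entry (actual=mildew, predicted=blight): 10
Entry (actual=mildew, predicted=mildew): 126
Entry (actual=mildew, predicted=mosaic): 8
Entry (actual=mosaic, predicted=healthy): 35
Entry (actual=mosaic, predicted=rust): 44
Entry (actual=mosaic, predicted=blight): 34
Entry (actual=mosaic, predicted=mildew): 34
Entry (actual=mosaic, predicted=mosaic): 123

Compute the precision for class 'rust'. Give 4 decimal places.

0.7271

Treat 'rust' as positive and all other classes as negative.
precision = TP/(TP+FP).
rust: TP=341, FP=17+51+16+44=128 → 341/469 = 0.72708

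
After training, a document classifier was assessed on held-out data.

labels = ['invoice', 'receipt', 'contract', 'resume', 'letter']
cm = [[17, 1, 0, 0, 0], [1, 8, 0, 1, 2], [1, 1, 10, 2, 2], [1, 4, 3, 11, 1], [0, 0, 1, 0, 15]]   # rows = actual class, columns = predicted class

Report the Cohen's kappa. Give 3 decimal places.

0.679

Observed agreement pₒ = trace/N = 61/82 = 0.7439
Expected agreement pₑ = Σ (rowᵢ·colᵢ)/N² = (18·20 + 12·14 + 16·14 + 20·14 + 16·20)/82² = 0.2011
κ = (pₒ − pₑ)/(1 − pₑ) = (0.7439 − 0.2011)/(1 − 0.2011) = 0.679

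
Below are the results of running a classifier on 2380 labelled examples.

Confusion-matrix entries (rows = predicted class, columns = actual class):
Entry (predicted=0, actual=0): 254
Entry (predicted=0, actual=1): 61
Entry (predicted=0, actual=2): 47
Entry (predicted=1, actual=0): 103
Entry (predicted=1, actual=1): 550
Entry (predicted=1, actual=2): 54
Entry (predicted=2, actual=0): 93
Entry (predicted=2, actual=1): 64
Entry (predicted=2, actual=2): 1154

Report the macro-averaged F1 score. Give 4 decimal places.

Per-class F1 score (2·TP/(2·TP+FP+FN)):
  0: TP=254, FP=61+47=108, FN=103+93=196 → 508/812 = 0.62562
  1: TP=550, FP=103+54=157, FN=61+64=125 → 1100/1382 = 0.79595
  2: TP=1154, FP=93+64=157, FN=47+54=101 → 2308/2566 = 0.89945
Macro-F1 score = mean = (0.62562 + 0.79595 + 0.89945) / 3 = 0.7737

0.7737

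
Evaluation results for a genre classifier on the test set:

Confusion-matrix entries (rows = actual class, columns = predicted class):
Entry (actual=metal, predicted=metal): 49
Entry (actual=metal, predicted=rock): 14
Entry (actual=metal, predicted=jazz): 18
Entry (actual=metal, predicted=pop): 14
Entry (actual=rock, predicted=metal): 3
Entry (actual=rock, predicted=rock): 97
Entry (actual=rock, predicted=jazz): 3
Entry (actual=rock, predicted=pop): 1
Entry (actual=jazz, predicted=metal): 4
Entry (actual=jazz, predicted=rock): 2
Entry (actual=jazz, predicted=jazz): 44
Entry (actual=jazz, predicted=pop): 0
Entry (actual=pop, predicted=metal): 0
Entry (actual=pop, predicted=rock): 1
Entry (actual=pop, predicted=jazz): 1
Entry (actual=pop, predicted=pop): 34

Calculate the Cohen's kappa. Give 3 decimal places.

0.705

Observed agreement pₒ = trace/N = 224/285 = 0.7860
Expected agreement pₑ = Σ (rowᵢ·colᵢ)/N² = (95·56 + 104·114 + 50·66 + 36·49)/285² = 0.2738
κ = (pₒ − pₑ)/(1 − pₑ) = (0.7860 − 0.2738)/(1 − 0.2738) = 0.705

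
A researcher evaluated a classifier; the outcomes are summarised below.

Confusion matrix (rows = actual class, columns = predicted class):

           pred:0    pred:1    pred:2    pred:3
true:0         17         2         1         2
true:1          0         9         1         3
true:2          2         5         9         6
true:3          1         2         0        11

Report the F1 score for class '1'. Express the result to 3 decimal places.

0.581

F1 score = 2·TP/(2·TP+FP+FN).
1: TP=9, FP=2+5+2=9, FN=0+1+3=4 → 18/31 = 0.5806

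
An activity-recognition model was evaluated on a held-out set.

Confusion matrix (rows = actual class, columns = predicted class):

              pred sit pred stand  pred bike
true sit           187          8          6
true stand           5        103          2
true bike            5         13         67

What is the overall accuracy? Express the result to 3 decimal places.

0.902

Accuracy = trace / total = (187+103+67=357) / 396 = 357/396 = 0.902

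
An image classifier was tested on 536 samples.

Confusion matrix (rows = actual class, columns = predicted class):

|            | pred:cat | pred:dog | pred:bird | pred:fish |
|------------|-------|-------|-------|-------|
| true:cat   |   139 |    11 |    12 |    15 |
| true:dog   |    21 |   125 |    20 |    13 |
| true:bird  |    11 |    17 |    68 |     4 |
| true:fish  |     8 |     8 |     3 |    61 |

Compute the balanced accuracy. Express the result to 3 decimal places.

Balanced accuracy = mean of per-class recall.
  cat: recall = 139/177 = 0.7853
  dog: recall = 125/179 = 0.6983
  bird: recall = 68/100 = 0.6800
  fish: recall = 61/80 = 0.7625
Mean = (0.7853 + 0.6983 + 0.6800 + 0.7625) / 4 = 0.732

0.732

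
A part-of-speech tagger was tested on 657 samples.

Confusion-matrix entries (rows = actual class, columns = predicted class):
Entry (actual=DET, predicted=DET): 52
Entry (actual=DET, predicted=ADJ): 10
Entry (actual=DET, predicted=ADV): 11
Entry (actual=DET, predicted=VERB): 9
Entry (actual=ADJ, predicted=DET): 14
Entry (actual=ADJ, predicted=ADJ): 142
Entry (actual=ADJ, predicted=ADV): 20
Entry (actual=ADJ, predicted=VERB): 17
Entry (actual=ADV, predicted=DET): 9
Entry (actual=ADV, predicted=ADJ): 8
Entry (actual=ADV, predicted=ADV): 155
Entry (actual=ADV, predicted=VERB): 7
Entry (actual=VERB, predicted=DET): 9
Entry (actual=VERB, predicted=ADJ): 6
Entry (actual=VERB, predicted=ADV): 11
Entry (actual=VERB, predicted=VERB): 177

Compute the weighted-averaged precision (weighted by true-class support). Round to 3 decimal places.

Per-class precision (TP/(TP+FP)):
  DET: TP=52, FP=14+9+9=32 → 52/84 = 0.6190
  ADJ: TP=142, FP=10+8+6=24 → 142/166 = 0.8554
  ADV: TP=155, FP=11+20+11=42 → 155/197 = 0.7868
  VERB: TP=177, FP=9+17+7=33 → 177/210 = 0.8429
Weighted-precision = Σ (supportᵢ/N)·precisionᵢ with N=657: (82/657)·0.6190 + (193/657)·0.8554 + (179/657)·0.7868 + (203/657)·0.8429 = 0.803

0.803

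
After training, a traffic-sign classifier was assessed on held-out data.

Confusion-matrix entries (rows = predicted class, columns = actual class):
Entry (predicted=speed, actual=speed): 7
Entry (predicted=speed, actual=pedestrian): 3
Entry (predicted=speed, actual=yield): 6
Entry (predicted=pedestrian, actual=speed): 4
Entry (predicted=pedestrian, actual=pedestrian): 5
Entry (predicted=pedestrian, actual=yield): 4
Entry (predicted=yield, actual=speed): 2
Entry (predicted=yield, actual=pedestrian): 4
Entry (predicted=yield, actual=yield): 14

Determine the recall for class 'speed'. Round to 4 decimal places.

recall = TP/(TP+FN).
speed: TP=7, FN=4+2=6 → 7/13 = 0.53846

0.5385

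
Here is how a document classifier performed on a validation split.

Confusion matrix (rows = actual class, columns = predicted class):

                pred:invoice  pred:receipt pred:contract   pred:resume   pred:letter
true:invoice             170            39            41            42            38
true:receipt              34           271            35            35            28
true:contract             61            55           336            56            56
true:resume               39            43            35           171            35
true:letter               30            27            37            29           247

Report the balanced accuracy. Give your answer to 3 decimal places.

Balanced accuracy = mean of per-class recall.
  invoice: recall = 170/330 = 0.5152
  receipt: recall = 271/403 = 0.6725
  contract: recall = 336/564 = 0.5957
  resume: recall = 171/323 = 0.5294
  letter: recall = 247/370 = 0.6676
Mean = (0.5152 + 0.6725 + 0.5957 + 0.5294 + 0.6676) / 5 = 0.596

0.596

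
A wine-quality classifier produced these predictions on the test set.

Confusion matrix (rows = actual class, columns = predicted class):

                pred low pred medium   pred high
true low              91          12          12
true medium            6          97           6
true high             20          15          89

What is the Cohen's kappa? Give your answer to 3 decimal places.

0.694

Observed agreement pₒ = trace/N = 277/348 = 0.7960
Expected agreement pₑ = Σ (rowᵢ·colᵢ)/N² = (115·117 + 109·124 + 124·107)/348² = 0.3323
κ = (pₒ − pₑ)/(1 − pₑ) = (0.7960 − 0.3323)/(1 − 0.3323) = 0.694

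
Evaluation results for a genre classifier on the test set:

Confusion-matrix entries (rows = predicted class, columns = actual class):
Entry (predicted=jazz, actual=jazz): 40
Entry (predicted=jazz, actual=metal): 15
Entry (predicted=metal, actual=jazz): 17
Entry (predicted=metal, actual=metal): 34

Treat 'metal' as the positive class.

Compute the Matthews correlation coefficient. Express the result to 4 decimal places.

0.3948

MCC = (TP·TN − FP·FN) / √((TP+FP)(TP+FN)(TN+FP)(TN+FN))
Numerator = 34·40 − 17·15 = 1105
Denominator = √(51·49·57·55) = √7834365 = 2798.9936
MCC = 1105 / 2798.9936 = 0.3948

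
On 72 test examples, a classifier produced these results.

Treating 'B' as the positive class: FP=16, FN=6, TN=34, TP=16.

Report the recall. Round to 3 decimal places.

Recall = TP/(TP+FN) = 16/(16+6) = 16/22 = 0.727

0.727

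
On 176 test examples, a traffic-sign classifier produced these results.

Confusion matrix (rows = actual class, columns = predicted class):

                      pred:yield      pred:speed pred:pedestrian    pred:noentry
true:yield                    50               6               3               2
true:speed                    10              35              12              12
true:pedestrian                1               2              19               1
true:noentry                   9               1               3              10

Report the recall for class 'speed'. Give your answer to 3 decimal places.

Treat 'speed' as positive and all other classes as negative.
recall = TP/(TP+FN).
speed: TP=35, FN=10+12+12=34 → 35/69 = 0.5072

0.507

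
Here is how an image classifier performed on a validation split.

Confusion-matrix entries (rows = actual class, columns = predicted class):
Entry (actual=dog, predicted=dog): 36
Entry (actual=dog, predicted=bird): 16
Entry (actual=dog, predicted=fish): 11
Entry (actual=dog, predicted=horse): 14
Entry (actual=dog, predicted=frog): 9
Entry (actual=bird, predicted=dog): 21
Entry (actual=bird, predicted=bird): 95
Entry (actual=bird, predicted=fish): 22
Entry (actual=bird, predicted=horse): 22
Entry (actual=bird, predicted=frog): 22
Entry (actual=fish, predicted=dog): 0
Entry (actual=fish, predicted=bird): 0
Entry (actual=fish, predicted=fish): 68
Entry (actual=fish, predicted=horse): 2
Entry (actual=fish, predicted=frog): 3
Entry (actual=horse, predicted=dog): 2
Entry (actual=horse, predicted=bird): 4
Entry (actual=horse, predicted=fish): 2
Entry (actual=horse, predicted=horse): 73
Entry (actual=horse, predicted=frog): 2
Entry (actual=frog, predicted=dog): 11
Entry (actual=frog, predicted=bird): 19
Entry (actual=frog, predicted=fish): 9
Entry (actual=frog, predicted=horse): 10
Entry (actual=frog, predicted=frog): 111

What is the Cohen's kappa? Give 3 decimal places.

Observed agreement pₒ = trace/N = 383/584 = 0.6558
Expected agreement pₑ = Σ (rowᵢ·colᵢ)/N² = (86·70 + 182·134 + 73·112 + 83·121 + 160·147)/584² = 0.2115
κ = (pₒ − pₑ)/(1 − pₑ) = (0.6558 − 0.2115)/(1 − 0.2115) = 0.563

0.563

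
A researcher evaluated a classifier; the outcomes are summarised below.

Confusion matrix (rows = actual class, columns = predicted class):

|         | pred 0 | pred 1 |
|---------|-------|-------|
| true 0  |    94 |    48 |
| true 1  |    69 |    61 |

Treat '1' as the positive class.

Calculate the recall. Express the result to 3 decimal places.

Recall = TP/(TP+FN) = 61/(61+69) = 61/130 = 0.469

0.469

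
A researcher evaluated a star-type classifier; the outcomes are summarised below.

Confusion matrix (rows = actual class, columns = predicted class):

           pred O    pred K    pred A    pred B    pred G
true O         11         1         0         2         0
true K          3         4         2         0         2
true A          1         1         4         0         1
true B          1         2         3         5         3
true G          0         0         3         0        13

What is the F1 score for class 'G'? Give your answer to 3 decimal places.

One-vs-rest for 'G': TP = diagonal; FP = other classes predicted 'G'; FN = 'G' predicted as other.
F1 score = 2·TP/(2·TP+FP+FN).
G: TP=13, FP=0+2+1+3=6, FN=0+0+3+0=3 → 26/35 = 0.7429

0.743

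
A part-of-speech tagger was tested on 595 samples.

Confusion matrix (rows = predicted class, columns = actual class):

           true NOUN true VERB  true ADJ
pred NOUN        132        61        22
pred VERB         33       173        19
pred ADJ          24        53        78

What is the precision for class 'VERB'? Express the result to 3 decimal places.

Take TP from the diagonal, FP from the rest of the 'VERB' prediction marginal, FN from the rest of the 'VERB' actual marginal.
precision = TP/(TP+FP).
VERB: TP=173, FP=33+19=52 → 173/225 = 0.7689

0.769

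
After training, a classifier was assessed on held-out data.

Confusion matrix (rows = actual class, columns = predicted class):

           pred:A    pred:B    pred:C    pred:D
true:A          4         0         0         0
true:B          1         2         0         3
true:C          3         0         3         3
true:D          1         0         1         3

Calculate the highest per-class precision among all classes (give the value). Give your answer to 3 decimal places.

1.000

Per-class precision (TP/(TP+FP)):
  A: TP=4, FP=1+3+1=5 → 4/9 = 0.4444
  B: TP=2, FP=0+0+0=0 → 2/2 = 1.0000
  C: TP=3, FP=0+0+1=1 → 3/4 = 0.7500
  D: TP=3, FP=0+3+3=6 → 3/9 = 0.3333
Highest is class 'B' with precision = 1.000.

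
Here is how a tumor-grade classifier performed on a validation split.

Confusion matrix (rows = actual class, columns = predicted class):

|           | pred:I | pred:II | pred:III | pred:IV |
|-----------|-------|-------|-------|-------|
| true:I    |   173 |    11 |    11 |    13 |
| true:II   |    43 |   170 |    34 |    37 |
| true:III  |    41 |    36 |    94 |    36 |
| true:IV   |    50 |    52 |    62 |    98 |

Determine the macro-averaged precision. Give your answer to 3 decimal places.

Per-class precision (TP/(TP+FP)):
  I: TP=173, FP=43+41+50=134 → 173/307 = 0.5635
  II: TP=170, FP=11+36+52=99 → 170/269 = 0.6320
  III: TP=94, FP=11+34+62=107 → 94/201 = 0.4677
  IV: TP=98, FP=13+37+36=86 → 98/184 = 0.5326
Macro-precision = mean = (0.5635 + 0.6320 + 0.4677 + 0.5326) / 4 = 0.549

0.549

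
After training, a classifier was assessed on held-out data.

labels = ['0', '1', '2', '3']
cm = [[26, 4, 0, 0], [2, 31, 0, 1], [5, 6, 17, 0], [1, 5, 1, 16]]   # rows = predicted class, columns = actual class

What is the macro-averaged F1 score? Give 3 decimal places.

0.782

Per-class F1 score (2·TP/(2·TP+FP+FN)):
  0: TP=26, FP=4+0+0=4, FN=2+5+1=8 → 52/64 = 0.8125
  1: TP=31, FP=2+0+1=3, FN=4+6+5=15 → 62/80 = 0.7750
  2: TP=17, FP=5+6+0=11, FN=0+0+1=1 → 34/46 = 0.7391
  3: TP=16, FP=1+5+1=7, FN=0+1+0=1 → 32/40 = 0.8000
Macro-F1 score = mean = (0.8125 + 0.7750 + 0.7391 + 0.8000) / 4 = 0.782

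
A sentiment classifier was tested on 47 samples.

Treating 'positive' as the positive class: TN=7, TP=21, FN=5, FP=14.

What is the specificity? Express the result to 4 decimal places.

0.3333

Specificity = TN/(TN+FP) = 7/(7+14) = 0.3333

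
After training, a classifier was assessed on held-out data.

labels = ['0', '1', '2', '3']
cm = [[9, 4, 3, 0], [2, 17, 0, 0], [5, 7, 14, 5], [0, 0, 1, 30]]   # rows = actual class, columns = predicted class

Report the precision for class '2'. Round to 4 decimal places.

Take TP from the diagonal, FP from the rest of the '2' prediction marginal, FN from the rest of the '2' actual marginal.
precision = TP/(TP+FP).
2: TP=14, FP=3+0+1=4 → 14/18 = 0.77778

0.7778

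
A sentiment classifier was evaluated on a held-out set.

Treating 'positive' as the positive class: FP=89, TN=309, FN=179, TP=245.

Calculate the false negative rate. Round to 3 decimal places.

0.422

FNR = FN/(FN+TP) = 179/(179+245) = 0.422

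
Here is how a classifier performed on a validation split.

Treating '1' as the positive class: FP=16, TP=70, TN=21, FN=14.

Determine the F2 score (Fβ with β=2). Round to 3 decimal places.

0.829

Fβ = (1+β²)·TP / ((1+β²)·TP + β²·FN + FP), with β²=4
= 5·70 / (5·70 + 4·14 + 16) = 0.829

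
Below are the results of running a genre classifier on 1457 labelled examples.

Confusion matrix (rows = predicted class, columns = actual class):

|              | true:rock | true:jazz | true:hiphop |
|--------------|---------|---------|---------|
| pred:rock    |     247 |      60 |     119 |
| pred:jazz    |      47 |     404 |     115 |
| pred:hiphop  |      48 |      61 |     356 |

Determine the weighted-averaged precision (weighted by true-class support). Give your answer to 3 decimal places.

0.703

Per-class precision (TP/(TP+FP)):
  rock: TP=247, FP=60+119=179 → 247/426 = 0.5798
  jazz: TP=404, FP=47+115=162 → 404/566 = 0.7138
  hiphop: TP=356, FP=48+61=109 → 356/465 = 0.7656
Weighted-precision = Σ (supportᵢ/N)·precisionᵢ with N=1457: (342/1457)·0.5798 + (525/1457)·0.7138 + (590/1457)·0.7656 = 0.703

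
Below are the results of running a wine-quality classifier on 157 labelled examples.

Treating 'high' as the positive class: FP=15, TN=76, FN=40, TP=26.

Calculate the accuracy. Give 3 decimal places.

Accuracy = (TP+TN)/N = (26+76)/157 = 0.650

0.650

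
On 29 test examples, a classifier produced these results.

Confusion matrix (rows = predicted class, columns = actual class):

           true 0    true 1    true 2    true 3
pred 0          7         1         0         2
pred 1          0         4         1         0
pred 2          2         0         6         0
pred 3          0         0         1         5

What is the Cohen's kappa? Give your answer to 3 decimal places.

Observed agreement pₒ = trace/N = 22/29 = 0.7586
Expected agreement pₑ = Σ (rowᵢ·colᵢ)/N² = (9·10 + 5·5 + 8·8 + 7·6)/29² = 0.2628
κ = (pₒ − pₑ)/(1 − pₑ) = (0.7586 − 0.2628)/(1 − 0.2628) = 0.673

0.673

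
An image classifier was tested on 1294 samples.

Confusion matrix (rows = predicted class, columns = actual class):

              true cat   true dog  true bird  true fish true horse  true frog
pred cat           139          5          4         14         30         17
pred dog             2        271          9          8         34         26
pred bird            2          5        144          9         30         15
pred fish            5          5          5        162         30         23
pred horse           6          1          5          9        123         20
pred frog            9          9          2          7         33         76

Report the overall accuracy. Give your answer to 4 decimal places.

0.7071

Accuracy = trace / total = (139+271+144+162+123+76=915) / 1294 = 915/1294 = 0.7071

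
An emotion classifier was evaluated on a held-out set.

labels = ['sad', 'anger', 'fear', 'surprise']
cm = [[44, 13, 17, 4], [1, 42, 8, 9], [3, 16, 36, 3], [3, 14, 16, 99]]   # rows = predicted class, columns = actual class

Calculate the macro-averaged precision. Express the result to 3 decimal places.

0.659

Per-class precision (TP/(TP+FP)):
  sad: TP=44, FP=13+17+4=34 → 44/78 = 0.5641
  anger: TP=42, FP=1+8+9=18 → 42/60 = 0.7000
  fear: TP=36, FP=3+16+3=22 → 36/58 = 0.6207
  surprise: TP=99, FP=3+14+16=33 → 99/132 = 0.7500
Macro-precision = mean = (0.5641 + 0.7000 + 0.6207 + 0.7500) / 4 = 0.659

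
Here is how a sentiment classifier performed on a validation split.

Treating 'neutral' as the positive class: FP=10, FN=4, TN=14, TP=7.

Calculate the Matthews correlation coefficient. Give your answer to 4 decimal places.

0.2041

MCC = (TP·TN − FP·FN) / √((TP+FP)(TP+FN)(TN+FP)(TN+FN))
Numerator = 7·14 − 10·4 = 58
Denominator = √(17·11·24·18) = √80784 = 284.2253
MCC = 58 / 284.2253 = 0.2041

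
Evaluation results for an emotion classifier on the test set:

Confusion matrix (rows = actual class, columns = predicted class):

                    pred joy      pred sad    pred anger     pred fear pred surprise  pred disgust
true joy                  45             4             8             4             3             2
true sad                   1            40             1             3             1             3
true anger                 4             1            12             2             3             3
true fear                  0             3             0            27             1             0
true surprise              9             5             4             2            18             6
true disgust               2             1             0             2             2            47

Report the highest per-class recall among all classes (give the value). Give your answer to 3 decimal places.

0.871

Per-class recall (TP/(TP+FN)):
  joy: TP=45, FN=4+8+4+3+2=21 → 45/66 = 0.6818
  sad: TP=40, FN=1+1+3+1+3=9 → 40/49 = 0.8163
  anger: TP=12, FN=4+1+2+3+3=13 → 12/25 = 0.4800
  fear: TP=27, FN=0+3+0+1+0=4 → 27/31 = 0.8710
  surprise: TP=18, FN=9+5+4+2+6=26 → 18/44 = 0.4091
  disgust: TP=47, FN=2+1+0+2+2=7 → 47/54 = 0.8704
Highest is class 'fear' with recall = 0.871.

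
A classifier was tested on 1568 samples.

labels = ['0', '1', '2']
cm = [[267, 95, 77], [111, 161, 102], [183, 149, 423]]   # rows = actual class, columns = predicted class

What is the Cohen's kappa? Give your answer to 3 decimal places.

0.300

Observed agreement pₒ = trace/N = 851/1568 = 0.5427
Expected agreement pₑ = Σ (rowᵢ·colᵢ)/N² = (439·561 + 374·405 + 755·602)/1568² = 0.3466
κ = (pₒ − pₑ)/(1 − pₑ) = (0.5427 − 0.3466)/(1 − 0.3466) = 0.300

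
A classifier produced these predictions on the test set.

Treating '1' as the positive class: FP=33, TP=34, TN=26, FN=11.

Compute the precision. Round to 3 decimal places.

0.507

Precision = TP/(TP+FP) = 34/(34+33) = 34/67 = 0.507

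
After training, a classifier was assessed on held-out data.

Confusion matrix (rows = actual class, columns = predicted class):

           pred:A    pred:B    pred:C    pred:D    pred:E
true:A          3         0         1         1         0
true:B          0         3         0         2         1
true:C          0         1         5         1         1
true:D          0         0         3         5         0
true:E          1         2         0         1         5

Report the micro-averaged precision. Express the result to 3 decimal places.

0.583

Micro-averaging pools counts across classes: ΣTP=21, ΣFP=15, ΣFN=15.
Micro-precision = TP/(TP+FP) on pooled counts = 0.583 (equals overall accuracy in single-label multiclass).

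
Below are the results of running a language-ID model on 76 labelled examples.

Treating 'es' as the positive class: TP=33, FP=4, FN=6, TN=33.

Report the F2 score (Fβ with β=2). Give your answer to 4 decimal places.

0.8549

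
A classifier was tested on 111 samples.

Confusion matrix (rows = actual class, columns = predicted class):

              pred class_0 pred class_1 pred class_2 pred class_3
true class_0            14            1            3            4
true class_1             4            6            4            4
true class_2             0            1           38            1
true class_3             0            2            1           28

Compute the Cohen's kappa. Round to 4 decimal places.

Observed agreement pₒ = trace/N = 86/111 = 0.77477
Expected agreement pₑ = Σ (rowᵢ·colᵢ)/N² = (22·18 + 18·10 + 40·46 + 31·37)/111² = 0.28918
κ = (pₒ − pₑ)/(1 − pₑ) = (0.77477 − 0.28918)/(1 − 0.28918) = 0.6831

0.6831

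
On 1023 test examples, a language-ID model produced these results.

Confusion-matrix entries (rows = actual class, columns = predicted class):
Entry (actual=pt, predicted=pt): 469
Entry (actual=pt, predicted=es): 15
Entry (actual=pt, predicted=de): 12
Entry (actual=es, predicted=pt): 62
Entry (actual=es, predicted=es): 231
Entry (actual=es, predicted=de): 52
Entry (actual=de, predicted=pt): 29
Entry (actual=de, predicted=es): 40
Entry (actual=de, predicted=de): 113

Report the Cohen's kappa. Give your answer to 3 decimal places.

Observed agreement pₒ = trace/N = 813/1023 = 0.7947
Expected agreement pₑ = Σ (rowᵢ·colᵢ)/N² = (496·560 + 345·286 + 182·177)/1023² = 0.3905
κ = (pₒ − pₑ)/(1 − pₑ) = (0.7947 − 0.3905)/(1 − 0.3905) = 0.663

0.663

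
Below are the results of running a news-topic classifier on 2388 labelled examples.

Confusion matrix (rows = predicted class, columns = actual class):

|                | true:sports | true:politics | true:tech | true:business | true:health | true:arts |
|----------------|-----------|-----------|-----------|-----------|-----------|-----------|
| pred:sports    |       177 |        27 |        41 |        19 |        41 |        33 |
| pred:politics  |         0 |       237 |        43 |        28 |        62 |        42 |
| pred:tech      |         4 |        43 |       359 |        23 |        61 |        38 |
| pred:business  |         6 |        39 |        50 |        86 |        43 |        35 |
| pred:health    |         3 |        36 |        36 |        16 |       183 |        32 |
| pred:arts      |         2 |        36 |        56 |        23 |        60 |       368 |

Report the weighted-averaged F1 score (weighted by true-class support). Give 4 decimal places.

0.5884

Per-class F1 score (2·TP/(2·TP+FP+FN)):
  sports: TP=177, FP=27+41+19+41+33=161, FN=0+4+6+3+2=15 → 354/530 = 0.66792
  politics: TP=237, FP=0+43+28+62+42=175, FN=27+43+39+36+36=181 → 474/830 = 0.57108
  tech: TP=359, FP=4+43+23+61+38=169, FN=41+43+50+36+56=226 → 718/1113 = 0.64510
  business: TP=86, FP=6+39+50+43+35=173, FN=19+28+23+16+23=109 → 172/454 = 0.37885
  health: TP=183, FP=3+36+36+16+32=123, FN=41+62+61+43+60=267 → 366/756 = 0.48413
  arts: TP=368, FP=2+36+56+23+60=177, FN=33+42+38+35+32=180 → 736/1093 = 0.67338
Weighted-F1 score = Σ (supportᵢ/N)·F1 scoreᵢ with N=2388: (192/2388)·0.66792 + (418/2388)·0.57108 + (585/2388)·0.64510 + (195/2388)·0.37885 + (450/2388)·0.48413 + (548/2388)·0.67338 = 0.5884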